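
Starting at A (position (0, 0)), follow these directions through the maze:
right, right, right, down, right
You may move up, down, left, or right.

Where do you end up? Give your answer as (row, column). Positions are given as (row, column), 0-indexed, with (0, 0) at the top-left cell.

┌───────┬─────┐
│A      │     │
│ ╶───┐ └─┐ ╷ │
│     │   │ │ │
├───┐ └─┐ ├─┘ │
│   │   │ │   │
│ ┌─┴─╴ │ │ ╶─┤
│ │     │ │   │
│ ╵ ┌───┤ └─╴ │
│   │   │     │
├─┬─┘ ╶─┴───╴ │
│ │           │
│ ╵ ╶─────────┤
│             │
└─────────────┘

Following directions step by step:
Start: (0, 0)
  right: (0, 0) → (0, 1)
  right: (0, 1) → (0, 2)
  right: (0, 2) → (0, 3)
  down: (0, 3) → (1, 3)
  right: (1, 3) → (1, 4)
Final position: (1, 4)

Path taken:

┌───────┬─────┐
│A → → ↓│     │
│ ╶───┐ └─┐ ╷ │
│     │↳ B│ │ │
├───┐ └─┐ ├─┘ │
│   │   │ │   │
│ ┌─┴─╴ │ │ ╶─┤
│ │     │ │   │
│ ╵ ┌───┤ └─╴ │
│   │   │     │
├─┬─┘ ╶─┴───╴ │
│ │           │
│ ╵ ╶─────────┤
│             │
└─────────────┘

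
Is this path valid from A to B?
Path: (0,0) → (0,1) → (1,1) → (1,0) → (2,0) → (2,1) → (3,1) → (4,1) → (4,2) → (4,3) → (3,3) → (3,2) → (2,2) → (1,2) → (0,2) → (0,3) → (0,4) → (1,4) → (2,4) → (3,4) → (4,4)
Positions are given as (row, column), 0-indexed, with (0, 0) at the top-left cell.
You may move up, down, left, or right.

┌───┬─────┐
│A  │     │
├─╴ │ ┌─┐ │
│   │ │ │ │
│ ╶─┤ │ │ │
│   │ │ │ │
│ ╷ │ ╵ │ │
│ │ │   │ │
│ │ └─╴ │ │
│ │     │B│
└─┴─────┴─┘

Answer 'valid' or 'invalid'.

Checking path validity:
Result: All consecutive moves are passable.

valid

Correct solution:

┌───┬─────┐
│A ↓│↱ → ↓│
├─╴ │ ┌─┐ │
│↓ ↲│↑│ │↓│
│ ╶─┤ │ │ │
│↳ ↓│↑│ │↓│
│ ╷ │ ╵ │ │
│ │↓│↑ ↰│↓│
│ │ └─╴ │ │
│ │↳ → ↑│B│
└─┴─────┴─┘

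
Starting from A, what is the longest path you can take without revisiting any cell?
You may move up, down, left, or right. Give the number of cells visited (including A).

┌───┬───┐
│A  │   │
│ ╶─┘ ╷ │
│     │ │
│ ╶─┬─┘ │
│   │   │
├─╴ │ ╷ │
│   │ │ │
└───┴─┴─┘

Finding longest simple path using DFS:
Start: (0, 0)
Longest path visits 10 cells
Path: A → down → right → right → up → right → down → down → left → down

Solution:

┌───┬───┐
│A  │↱ ↓│
│ ╶─┘ ╷ │
│↳ → ↑│↓│
│ ╶─┬─┘ │
│   │↓ ↲│
├─╴ │ ╷ │
│   │B│ │
└───┴─┴─┘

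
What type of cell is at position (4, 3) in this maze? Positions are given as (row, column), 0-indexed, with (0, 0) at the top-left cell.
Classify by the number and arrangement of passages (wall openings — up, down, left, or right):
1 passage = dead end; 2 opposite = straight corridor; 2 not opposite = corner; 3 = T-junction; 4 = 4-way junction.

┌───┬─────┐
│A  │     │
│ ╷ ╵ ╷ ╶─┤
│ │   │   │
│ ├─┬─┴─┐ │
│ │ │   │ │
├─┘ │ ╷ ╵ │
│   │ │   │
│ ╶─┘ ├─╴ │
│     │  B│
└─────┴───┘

Checking cell at (4, 3):
Number of passages: 1
Cell type: dead end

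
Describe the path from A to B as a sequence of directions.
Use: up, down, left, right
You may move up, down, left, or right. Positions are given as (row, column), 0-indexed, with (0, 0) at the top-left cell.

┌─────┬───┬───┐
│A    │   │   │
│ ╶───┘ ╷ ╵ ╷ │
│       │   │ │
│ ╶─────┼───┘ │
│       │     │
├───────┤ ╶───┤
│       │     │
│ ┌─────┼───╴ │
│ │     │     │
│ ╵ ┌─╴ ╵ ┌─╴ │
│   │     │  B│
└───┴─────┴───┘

Finding the path and converting it to directions:
Path through cells: (0,0) → (1,0) → (1,1) → (1,2) → (1,3) → (0,3) → (0,4) → (1,4) → (1,5) → (0,5) → (0,6) → (1,6) → (2,6) → (2,5) → (2,4) → (3,4) → (3,5) → (3,6) → (4,6) → (5,6)
Directions: down, right, right, right, up, right, down, right, up, right, down, down, left, left, down, right, right, down, down

Solution:

┌─────┬───┬───┐
│A    │↱ ↓│↱ ↓│
│ ╶───┘ ╷ ╵ ╷ │
│↳ → → ↑│↳ ↑│↓│
│ ╶─────┼───┘ │
│       │↓ ← ↲│
├───────┤ ╶───┤
│       │↳ → ↓│
│ ┌─────┼───╴ │
│ │     │    ↓│
│ ╵ ┌─╴ ╵ ┌─╴ │
│   │     │  B│
└───┴─────┴───┘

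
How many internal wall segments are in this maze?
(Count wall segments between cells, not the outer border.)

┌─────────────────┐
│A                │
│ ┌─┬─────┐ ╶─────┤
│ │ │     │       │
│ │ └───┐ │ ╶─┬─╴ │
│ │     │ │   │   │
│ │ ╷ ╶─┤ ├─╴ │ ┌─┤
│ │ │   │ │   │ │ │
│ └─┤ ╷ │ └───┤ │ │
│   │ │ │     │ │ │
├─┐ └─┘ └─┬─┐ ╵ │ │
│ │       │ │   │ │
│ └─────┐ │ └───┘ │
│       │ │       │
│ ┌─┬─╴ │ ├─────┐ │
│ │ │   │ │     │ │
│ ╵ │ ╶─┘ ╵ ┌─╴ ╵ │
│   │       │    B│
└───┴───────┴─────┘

Counting internal wall segments:
Total internal walls: 64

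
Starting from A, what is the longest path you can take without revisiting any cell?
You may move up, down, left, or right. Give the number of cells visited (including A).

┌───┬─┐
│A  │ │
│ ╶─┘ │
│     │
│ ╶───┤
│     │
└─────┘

Finding longest simple path using DFS:
Start: (0, 0)
Longest path visits 5 cells
Path: A → down → down → right → right

Solution:

┌───┬─┐
│A  │ │
│ ╶─┘ │
│↓    │
│ ╶───┤
│↳ → B│
└─────┘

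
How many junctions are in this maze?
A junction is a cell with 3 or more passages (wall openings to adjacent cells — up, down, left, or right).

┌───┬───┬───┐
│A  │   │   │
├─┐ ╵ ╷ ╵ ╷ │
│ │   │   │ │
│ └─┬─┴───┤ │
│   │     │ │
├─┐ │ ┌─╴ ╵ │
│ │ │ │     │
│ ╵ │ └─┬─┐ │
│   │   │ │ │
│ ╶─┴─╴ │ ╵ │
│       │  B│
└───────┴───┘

Checking each cell for number of passages:

Junctions found (3+ passages):
  (3, 4): 3 passages
  (3, 5): 3 passages
  (4, 0): 3 passages
Total junctions: 3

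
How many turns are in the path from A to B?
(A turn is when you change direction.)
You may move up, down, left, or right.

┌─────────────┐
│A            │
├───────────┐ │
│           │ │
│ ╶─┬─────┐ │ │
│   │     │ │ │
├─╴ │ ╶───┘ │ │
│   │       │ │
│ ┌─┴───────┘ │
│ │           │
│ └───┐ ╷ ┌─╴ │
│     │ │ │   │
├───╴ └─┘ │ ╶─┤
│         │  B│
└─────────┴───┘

Directions: right, right, right, right, right, right, down, down, down, down, down, left, down, right
Number of turns: 4

Solution:

┌─────────────┐
│A → → → → → ↓│
├───────────┐ │
│           │↓│
│ ╶─┬─────┐ │ │
│   │     │ │↓│
├─╴ │ ╶───┘ │ │
│   │       │↓│
│ ┌─┴───────┘ │
│ │          ↓│
│ └───┐ ╷ ┌─╴ │
│     │ │ │↓ ↲│
├───╴ └─┘ │ ╶─┤
│         │↳ B│
└─────────┴───┘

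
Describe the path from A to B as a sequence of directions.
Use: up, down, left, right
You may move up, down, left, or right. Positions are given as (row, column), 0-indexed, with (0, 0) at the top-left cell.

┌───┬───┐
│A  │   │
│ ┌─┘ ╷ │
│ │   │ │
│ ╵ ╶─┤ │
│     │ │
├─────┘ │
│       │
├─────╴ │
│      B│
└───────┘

Finding the path and converting it to directions:
Path through cells: (0,0) → (1,0) → (2,0) → (2,1) → (1,1) → (1,2) → (0,2) → (0,3) → (1,3) → (2,3) → (3,3) → (4,3)
Directions: down, down, right, up, right, up, right, down, down, down, down

Solution:

┌───┬───┐
│A  │↱ ↓│
│ ┌─┘ ╷ │
│↓│↱ ↑│↓│
│ ╵ ╶─┤ │
│↳ ↑  │↓│
├─────┘ │
│      ↓│
├─────╴ │
│      B│
└───────┘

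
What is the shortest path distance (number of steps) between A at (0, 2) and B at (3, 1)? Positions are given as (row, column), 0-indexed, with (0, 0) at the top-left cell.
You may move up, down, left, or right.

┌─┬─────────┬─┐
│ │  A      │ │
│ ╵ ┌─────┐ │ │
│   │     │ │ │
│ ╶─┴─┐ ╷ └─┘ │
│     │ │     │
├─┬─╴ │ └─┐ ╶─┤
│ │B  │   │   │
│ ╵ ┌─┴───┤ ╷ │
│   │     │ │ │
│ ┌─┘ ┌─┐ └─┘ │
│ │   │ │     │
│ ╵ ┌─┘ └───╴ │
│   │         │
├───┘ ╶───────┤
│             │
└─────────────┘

Finding path from (0, 2) to (3, 1):
Path: (0,2) → (0,1) → (1,1) → (1,0) → (2,0) → (2,1) → (2,2) → (3,2) → (3,1)
Distance: 8 steps

Solution:

┌─┬─────────┬─┐
│ │↓ A      │ │
│ ╵ ┌─────┐ │ │
│↓ ↲│     │ │ │
│ ╶─┴─┐ ╷ └─┘ │
│↳ → ↓│ │     │
├─┬─╴ │ └─┐ ╶─┤
│ │B ↲│   │   │
│ ╵ ┌─┴───┤ ╷ │
│   │     │ │ │
│ ┌─┘ ┌─┐ └─┘ │
│ │   │ │     │
│ ╵ ┌─┘ └───╴ │
│   │         │
├───┘ ╶───────┤
│             │
└─────────────┘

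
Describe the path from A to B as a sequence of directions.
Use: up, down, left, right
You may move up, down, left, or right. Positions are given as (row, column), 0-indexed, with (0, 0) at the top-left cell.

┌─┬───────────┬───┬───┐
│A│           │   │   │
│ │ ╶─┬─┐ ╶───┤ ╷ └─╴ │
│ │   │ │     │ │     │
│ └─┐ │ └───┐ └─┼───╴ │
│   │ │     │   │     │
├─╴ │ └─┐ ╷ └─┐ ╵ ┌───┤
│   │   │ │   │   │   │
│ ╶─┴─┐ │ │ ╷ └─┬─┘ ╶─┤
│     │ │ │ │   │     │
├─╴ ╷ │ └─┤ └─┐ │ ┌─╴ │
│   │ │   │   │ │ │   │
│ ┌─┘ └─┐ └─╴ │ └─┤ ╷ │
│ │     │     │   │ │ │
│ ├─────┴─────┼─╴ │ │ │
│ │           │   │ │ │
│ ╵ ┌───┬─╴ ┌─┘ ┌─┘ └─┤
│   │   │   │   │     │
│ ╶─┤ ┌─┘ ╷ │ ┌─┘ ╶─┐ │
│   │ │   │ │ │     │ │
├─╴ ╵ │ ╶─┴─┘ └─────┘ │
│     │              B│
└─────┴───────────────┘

Finding the path and converting it to directions:
Path through cells: (0,0) → (1,0) → (2,0) → (2,1) → (3,1) → (3,0) → (4,0) → (4,1) → (5,1) → (5,0) → (6,0) → (7,0) → (8,0) → (8,1) → (7,1) → (7,2) → (7,3) → (7,4) → (7,5) → (8,5) → (8,4) → (9,4) → (9,3) → (10,3) → (10,4) → (10,5) → (10,6) → (10,7) → (10,8) → (10,9) → (10,10)
Directions: down, down, right, down, left, down, right, down, left, down, down, down, right, up, right, right, right, right, down, left, down, left, down, right, right, right, right, right, right, right

Solution:

┌─┬───────────┬───┬───┐
│A│           │   │   │
│ │ ╶─┬─┐ ╶───┤ ╷ └─╴ │
│↓│   │ │     │ │     │
│ └─┐ │ └───┐ └─┼───╴ │
│↳ ↓│ │     │   │     │
├─╴ │ └─┐ ╷ └─┐ ╵ ┌───┤
│↓ ↲│   │ │   │   │   │
│ ╶─┴─┐ │ │ ╷ └─┬─┘ ╶─┤
│↳ ↓  │ │ │ │   │     │
├─╴ ╷ │ └─┤ └─┐ │ ┌─╴ │
│↓ ↲│ │   │   │ │ │   │
│ ┌─┘ └─┐ └─╴ │ └─┤ ╷ │
│↓│     │     │   │ │ │
│ ├─────┴─────┼─╴ │ │ │
│↓│↱ → → → ↓  │   │ │ │
│ ╵ ┌───┬─╴ ┌─┘ ┌─┘ └─┤
│↳ ↑│   │↓ ↲│   │     │
│ ╶─┤ ┌─┘ ╷ │ ┌─┘ ╶─┐ │
│   │ │↓ ↲│ │ │     │ │
├─╴ ╵ │ ╶─┴─┘ └─────┘ │
│     │↳ → → → → → → B│
└─────┴───────────────┘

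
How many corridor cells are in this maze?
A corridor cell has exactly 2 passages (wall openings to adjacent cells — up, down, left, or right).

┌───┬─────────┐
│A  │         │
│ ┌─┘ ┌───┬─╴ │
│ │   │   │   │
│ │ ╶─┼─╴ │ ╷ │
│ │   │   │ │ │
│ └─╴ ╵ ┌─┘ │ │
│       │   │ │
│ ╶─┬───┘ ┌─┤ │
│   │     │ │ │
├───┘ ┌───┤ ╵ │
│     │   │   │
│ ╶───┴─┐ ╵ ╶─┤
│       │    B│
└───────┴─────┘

Counting cells with exactly 2 passages:
Total corridor cells: 37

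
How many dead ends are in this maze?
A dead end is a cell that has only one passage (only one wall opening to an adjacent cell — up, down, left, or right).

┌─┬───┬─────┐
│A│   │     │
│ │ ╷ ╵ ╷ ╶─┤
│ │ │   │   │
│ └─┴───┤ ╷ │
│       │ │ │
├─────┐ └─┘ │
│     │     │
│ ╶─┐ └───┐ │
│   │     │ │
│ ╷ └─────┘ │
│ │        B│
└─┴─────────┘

Checking each cell for number of passages:

Dead ends found at positions:
  (0, 0)
  (0, 5)
  (1, 1)
  (2, 4)
  (4, 4)
  (5, 0)
Total dead ends: 6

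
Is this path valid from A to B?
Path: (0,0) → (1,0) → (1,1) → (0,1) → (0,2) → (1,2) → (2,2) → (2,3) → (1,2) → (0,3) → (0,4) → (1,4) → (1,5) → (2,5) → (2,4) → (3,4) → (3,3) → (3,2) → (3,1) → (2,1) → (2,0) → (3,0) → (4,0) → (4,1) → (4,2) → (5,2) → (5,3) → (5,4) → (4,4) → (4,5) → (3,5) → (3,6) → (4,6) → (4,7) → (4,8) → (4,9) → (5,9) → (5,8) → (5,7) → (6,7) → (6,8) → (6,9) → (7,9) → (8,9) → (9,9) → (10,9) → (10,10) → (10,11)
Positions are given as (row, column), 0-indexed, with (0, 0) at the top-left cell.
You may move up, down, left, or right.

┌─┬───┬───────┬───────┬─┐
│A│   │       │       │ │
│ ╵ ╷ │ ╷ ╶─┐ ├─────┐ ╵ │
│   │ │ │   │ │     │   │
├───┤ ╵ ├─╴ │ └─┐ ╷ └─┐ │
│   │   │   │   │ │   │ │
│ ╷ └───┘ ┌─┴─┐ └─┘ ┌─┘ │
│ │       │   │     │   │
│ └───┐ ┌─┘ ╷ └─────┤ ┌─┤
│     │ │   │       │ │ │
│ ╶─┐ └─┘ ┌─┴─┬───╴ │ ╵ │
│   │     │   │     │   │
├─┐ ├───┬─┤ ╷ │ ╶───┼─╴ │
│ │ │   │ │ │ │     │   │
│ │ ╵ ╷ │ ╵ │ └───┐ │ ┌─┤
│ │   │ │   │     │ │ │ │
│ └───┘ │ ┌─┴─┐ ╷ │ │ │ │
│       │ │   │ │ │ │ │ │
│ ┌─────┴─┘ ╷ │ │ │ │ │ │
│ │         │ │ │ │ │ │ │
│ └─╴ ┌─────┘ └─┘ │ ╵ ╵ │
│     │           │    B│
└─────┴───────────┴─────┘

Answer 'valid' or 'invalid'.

Checking path validity:
Result: Invalid move at step 8: cannot move from (2, 3) to (1, 2).

invalid

Correct solution:

┌─┬───┬───────┬───────┬─┐
│A│↱ ↓│↱ ↓    │       │ │
│ ╵ ╷ │ ╷ ╶─┐ ├─────┐ ╵ │
│↳ ↑│↓│↑│↳ ↓│ │     │   │
├───┤ ╵ ├─╴ │ └─┐ ╷ └─┐ │
│↓ ↰│↳ ↑│↓ ↲│   │ │   │ │
│ ╷ └───┘ ┌─┴─┐ └─┘ ┌─┘ │
│↓│↑ ← ← ↲│↱ ↓│     │   │
│ └───┐ ┌─┘ ╷ └─────┤ ┌─┤
│↳ → ↓│ │↱ ↑│↳ → → ↓│ │ │
│ ╶─┐ └─┘ ┌─┴─┬───╴ │ ╵ │
│   │↳ → ↑│   │↓ ← ↲│   │
├─┐ ├───┬─┤ ╷ │ ╶───┼─╴ │
│ │ │   │ │ │ │↳ → ↓│   │
│ │ ╵ ╷ │ ╵ │ └───┐ │ ┌─┤
│ │   │ │   │     │↓│ │ │
│ └───┘ │ ┌─┴─┐ ╷ │ │ │ │
│       │ │   │ │ │↓│ │ │
│ ┌─────┴─┘ ╷ │ │ │ │ │ │
│ │         │ │ │ │↓│ │ │
│ └─╴ ┌─────┘ └─┘ │ ╵ ╵ │
│     │           │↳ → B│
└─────┴───────────┴─────┘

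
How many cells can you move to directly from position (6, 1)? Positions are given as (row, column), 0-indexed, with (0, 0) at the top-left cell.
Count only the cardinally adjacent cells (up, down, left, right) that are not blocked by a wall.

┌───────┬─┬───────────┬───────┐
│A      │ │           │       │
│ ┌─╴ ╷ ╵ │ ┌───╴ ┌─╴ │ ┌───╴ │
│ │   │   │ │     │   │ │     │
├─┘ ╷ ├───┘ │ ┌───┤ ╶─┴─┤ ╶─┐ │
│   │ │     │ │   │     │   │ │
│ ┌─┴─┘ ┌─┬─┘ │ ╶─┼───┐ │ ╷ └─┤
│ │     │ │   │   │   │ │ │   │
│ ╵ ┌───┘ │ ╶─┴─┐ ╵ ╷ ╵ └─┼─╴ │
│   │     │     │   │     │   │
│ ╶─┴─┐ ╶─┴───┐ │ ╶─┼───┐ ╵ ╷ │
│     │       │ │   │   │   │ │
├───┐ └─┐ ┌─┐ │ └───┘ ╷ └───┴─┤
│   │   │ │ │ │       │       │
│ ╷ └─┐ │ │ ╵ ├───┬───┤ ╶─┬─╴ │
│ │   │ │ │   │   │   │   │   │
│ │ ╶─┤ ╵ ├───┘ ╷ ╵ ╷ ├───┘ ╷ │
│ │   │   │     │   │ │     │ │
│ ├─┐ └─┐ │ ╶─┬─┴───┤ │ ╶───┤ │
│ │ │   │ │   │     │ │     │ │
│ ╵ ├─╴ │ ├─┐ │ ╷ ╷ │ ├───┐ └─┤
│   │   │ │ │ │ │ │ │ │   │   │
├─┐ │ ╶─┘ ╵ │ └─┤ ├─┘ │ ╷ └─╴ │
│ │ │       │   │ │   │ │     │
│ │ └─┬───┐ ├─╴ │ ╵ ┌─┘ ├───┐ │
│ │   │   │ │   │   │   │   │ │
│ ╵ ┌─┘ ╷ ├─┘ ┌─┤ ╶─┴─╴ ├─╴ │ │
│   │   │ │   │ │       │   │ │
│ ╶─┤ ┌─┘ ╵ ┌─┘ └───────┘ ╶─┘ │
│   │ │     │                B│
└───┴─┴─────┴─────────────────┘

Checking passable neighbors of (6, 1):
Neighbors: (7, 1), (6, 0)
Count: 2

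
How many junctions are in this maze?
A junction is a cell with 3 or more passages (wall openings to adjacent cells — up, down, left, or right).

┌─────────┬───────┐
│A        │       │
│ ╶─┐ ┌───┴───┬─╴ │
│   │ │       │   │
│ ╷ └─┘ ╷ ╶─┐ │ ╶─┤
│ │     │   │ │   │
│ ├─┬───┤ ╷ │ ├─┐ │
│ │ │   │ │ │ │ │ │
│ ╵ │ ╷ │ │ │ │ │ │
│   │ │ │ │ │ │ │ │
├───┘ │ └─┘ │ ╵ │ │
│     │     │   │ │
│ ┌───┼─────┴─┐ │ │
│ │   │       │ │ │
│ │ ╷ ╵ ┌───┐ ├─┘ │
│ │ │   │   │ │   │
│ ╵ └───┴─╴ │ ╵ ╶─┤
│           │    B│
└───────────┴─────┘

Checking each cell for number of passages:

Junctions found (3+ passages):
  (0, 2): 3 passages
  (1, 0): 3 passages
  (1, 4): 3 passages
  (2, 4): 3 passages
  (5, 7): 3 passages
  (8, 1): 3 passages
  (8, 7): 3 passages
Total junctions: 7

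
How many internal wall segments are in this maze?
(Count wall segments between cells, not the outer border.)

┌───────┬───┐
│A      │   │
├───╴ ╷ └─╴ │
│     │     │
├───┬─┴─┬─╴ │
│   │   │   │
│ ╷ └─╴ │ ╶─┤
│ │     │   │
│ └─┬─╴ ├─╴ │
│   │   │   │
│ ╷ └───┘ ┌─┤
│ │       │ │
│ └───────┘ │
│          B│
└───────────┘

Counting internal wall segments:
Total internal walls: 30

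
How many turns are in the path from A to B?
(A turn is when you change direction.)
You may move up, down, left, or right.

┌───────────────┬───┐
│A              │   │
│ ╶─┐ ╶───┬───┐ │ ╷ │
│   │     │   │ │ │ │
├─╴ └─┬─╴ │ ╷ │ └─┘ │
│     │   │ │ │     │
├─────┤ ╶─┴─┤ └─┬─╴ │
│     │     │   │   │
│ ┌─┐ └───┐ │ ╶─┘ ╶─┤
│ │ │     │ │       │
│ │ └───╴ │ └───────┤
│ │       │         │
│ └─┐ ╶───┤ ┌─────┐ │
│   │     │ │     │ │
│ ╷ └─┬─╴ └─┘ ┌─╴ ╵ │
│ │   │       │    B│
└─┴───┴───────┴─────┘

Directions: right, right, down, right, right, down, left, down, right, right, down, down, right, right, right, right, down, down
Number of turns: 9

Solution:

┌───────────────┬───┐
│A → ↓          │   │
│ ╶─┐ ╶───┬───┐ │ ╷ │
│   │↳ → ↓│   │ │ │ │
├─╴ └─┬─╴ │ ╷ │ └─┘ │
│     │↓ ↲│ │ │     │
├─────┤ ╶─┴─┤ └─┬─╴ │
│     │↳ → ↓│   │   │
│ ┌─┐ └───┐ │ ╶─┘ ╶─┤
│ │ │     │↓│       │
│ │ └───╴ │ └───────┤
│ │       │↳ → → → ↓│
│ └─┐ ╶───┤ ┌─────┐ │
│   │     │ │     │↓│
│ ╷ └─┬─╴ └─┘ ┌─╴ ╵ │
│ │   │       │    B│
└─┴───┴───────┴─────┘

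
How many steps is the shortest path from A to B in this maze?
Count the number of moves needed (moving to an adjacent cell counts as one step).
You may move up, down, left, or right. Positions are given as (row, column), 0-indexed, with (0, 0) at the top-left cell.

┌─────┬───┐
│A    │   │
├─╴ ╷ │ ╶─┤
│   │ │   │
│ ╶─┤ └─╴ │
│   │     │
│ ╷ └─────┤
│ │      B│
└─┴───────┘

Using BFS to find shortest path:
Start: (0, 0), End: (3, 4)
Path found:
(0,0) → (0,1) → (1,1) → (1,0) → (2,0) → (2,1) → (3,1) → (3,2) → (3,3) → (3,4)
Number of steps: 9

Solution:

┌─────┬───┐
│A ↓  │   │
├─╴ ╷ │ ╶─┤
│↓ ↲│ │   │
│ ╶─┤ └─╴ │
│↳ ↓│     │
│ ╷ └─────┤
│ │↳ → → B│
└─┴───────┘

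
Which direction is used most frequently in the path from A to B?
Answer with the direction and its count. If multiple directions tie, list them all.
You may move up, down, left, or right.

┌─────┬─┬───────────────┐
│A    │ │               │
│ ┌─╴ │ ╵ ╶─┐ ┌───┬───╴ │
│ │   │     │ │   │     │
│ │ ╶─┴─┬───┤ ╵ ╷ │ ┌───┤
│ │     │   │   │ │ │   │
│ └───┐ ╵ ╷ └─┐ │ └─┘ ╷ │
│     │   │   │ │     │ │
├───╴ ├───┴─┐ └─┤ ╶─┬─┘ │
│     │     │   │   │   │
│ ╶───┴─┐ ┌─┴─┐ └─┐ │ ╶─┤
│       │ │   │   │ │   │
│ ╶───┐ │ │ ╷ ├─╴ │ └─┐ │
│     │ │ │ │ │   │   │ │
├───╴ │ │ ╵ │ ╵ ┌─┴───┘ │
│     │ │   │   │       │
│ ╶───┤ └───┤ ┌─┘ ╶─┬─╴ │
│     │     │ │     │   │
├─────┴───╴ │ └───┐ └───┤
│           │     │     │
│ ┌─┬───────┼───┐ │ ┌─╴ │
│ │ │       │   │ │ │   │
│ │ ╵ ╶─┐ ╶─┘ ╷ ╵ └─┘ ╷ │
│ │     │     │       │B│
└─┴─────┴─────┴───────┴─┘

Directions: right, right, down, left, down, right, right, down, right, up, right, down, right, down, right, down, right, down, left, down, left, down, down, right, right, down, down, right, right, up, right, down
Counts: {'right': 14, 'down': 13, 'left': 3, 'up': 2}
Most common: right (14 times)

Solution:

┌─────┬─┬───────────────┐
│A → ↓│ │               │
│ ┌─╴ │ ╵ ╶─┐ ┌───┬───╴ │
│ │↓ ↲│     │ │   │     │
│ │ ╶─┴─┬───┤ ╵ ╷ │ ┌───┤
│ │↳ → ↓│↱ ↓│   │ │ │   │
│ └───┐ ╵ ╷ └─┐ │ └─┘ ╷ │
│     │↳ ↑│↳ ↓│ │     │ │
├───╴ ├───┴─┐ └─┤ ╶─┬─┘ │
│     │     │↳ ↓│   │   │
│ ╶───┴─┐ ┌─┴─┐ └─┐ │ ╶─┤
│       │ │   │↳ ↓│ │   │
│ ╶───┐ │ │ ╷ ├─╴ │ └─┐ │
│     │ │ │ │ │↓ ↲│   │ │
├───╴ │ │ ╵ │ ╵ ┌─┴───┘ │
│     │ │   │↓ ↲│       │
│ ╶───┤ └───┤ ┌─┘ ╶─┬─╴ │
│     │     │↓│     │   │
├─────┴───╴ │ └───┐ └───┤
│           │↳ → ↓│     │
│ ┌─┬───────┼───┐ │ ┌─╴ │
│ │ │       │   │↓│ │↱ ↓│
│ │ ╵ ╶─┐ ╶─┘ ╷ ╵ └─┘ ╷ │
│ │     │     │  ↳ → ↑│B│
└─┴─────┴─────┴───────┴─┘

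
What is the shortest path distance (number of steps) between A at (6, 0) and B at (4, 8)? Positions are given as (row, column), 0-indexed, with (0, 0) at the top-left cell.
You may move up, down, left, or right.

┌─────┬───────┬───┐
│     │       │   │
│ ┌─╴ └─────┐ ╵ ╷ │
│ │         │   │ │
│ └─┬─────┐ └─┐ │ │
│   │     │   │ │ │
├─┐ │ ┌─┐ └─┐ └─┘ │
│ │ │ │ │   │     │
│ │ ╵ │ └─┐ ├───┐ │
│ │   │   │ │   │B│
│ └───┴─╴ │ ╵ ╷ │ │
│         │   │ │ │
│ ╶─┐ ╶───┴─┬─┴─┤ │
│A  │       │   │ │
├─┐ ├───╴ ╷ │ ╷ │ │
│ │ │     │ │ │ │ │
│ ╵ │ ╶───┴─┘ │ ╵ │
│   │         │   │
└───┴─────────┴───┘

Finding path from (6, 0) to (4, 8):
Path: (6,0) → (5,0) → (5,1) → (5,2) → (6,2) → (6,3) → (6,4) → (7,4) → (7,3) → (7,2) → (8,2) → (8,3) → (8,4) → (8,5) → (8,6) → (7,6) → (6,6) → (6,7) → (7,7) → (8,7) → (8,8) → (7,8) → (6,8) → (5,8) → (4,8)
Distance: 24 steps

Solution:

┌─────┬───────┬───┐
│     │       │   │
│ ┌─╴ └─────┐ ╵ ╷ │
│ │         │   │ │
│ └─┬─────┐ └─┐ │ │
│   │     │   │ │ │
├─┐ │ ┌─┐ └─┐ └─┘ │
│ │ │ │ │   │     │
│ │ ╵ │ └─┐ ├───┐ │
│ │   │   │ │   │B│
│ └───┴─╴ │ ╵ ╷ │ │
│↱ → ↓    │   │ │↑│
│ ╶─┐ ╶───┴─┬─┴─┤ │
│A  │↳ → ↓  │↱ ↓│↑│
├─┐ ├───╴ ╷ │ ╷ │ │
│ │ │↓ ← ↲│ │↑│↓│↑│
│ ╵ │ ╶───┴─┘ │ ╵ │
│   │↳ → → → ↑│↳ ↑│
└───┴─────────┴───┘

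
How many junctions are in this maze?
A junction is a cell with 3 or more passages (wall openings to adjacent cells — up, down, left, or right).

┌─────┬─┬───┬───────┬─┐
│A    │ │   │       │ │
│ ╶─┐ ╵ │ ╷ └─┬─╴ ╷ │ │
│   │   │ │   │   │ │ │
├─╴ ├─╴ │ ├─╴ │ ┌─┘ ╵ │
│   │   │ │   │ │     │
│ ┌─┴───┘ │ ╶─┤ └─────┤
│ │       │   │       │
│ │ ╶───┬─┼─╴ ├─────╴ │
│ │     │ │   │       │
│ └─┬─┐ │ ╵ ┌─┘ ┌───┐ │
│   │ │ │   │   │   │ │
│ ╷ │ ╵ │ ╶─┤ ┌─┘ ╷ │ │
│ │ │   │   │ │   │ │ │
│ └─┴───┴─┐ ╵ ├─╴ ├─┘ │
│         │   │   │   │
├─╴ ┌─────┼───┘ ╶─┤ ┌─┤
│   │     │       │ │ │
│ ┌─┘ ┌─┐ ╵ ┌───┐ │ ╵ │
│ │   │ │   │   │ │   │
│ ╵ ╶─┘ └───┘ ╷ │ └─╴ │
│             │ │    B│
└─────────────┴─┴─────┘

Checking each cell for number of passages:

Junctions found (3+ passages):
  (0, 8): 3 passages
  (1, 3): 3 passages
  (2, 9): 3 passages
  (4, 10): 3 passages
  (5, 0): 3 passages
  (5, 4): 3 passages
  (6, 8): 3 passages
  (7, 1): 3 passages
  (8, 7): 3 passages
  (9, 10): 3 passages
  (10, 1): 3 passages
  (10, 3): 3 passages
Total junctions: 12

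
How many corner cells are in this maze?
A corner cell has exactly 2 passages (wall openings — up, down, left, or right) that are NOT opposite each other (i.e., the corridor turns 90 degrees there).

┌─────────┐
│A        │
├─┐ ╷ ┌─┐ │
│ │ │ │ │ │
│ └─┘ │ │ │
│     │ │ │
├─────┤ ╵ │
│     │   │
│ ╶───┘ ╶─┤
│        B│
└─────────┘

Counting corner cells (2 non-opposite passages):
Total corners: 6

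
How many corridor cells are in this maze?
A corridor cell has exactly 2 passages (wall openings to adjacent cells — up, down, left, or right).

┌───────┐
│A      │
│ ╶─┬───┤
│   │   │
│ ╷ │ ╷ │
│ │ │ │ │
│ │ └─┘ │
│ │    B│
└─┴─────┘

Counting cells with exactly 2 passages:
Total corridor cells: 12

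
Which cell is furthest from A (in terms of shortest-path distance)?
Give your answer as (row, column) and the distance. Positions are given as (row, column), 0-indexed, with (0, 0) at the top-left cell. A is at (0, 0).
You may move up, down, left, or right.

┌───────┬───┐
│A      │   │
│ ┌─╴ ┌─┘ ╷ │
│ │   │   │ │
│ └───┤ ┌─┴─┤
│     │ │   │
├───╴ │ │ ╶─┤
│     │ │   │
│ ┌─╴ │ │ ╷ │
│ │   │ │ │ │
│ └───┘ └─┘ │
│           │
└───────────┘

Computing BFS distances from A to all cells:
Furthest cell: (1, 5)
Distance: 20 steps

Path from A to the furthest cell:

┌───────┬───┐
│A      │↱ ↓│
│ ┌─╴ ┌─┘ ╷ │
│↓│   │↱ ↑│B│
│ └───┤ ┌─┴─┤
│↳ → ↓│↑│   │
├───╴ │ │ ╶─┤
│↓ ← ↲│↑│   │
│ ┌─╴ │ │ ╷ │
│↓│   │↑│ │ │
│ └───┘ └─┘ │
│↳ → → ↑    │
└───────────┘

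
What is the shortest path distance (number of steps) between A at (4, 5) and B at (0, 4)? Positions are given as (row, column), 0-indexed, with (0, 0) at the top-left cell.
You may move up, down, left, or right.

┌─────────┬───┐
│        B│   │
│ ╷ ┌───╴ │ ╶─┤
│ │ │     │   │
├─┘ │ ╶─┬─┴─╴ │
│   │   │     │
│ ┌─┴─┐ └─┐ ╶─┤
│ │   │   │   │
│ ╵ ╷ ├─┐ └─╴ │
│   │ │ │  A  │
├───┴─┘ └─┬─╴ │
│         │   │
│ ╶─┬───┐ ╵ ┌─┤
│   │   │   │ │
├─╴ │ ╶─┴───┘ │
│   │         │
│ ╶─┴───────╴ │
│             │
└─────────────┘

Finding path from (4, 5) to (0, 4):
Path: (4,5) → (4,4) → (3,4) → (3,3) → (2,3) → (2,2) → (1,2) → (1,3) → (1,4) → (0,4)
Distance: 9 steps

Solution:

┌─────────┬───┐
│        B│   │
│ ╷ ┌───╴ │ ╶─┤
│ │ │↱ → ↑│   │
├─┘ │ ╶─┬─┴─╴ │
│   │↑ ↰│     │
│ ┌─┴─┐ └─┐ ╶─┤
│ │   │↑ ↰│   │
│ ╵ ╷ ├─┐ └─╴ │
│   │ │ │↑ A  │
├───┴─┘ └─┬─╴ │
│         │   │
│ ╶─┬───┐ ╵ ┌─┤
│   │   │   │ │
├─╴ │ ╶─┴───┘ │
│   │         │
│ ╶─┴───────╴ │
│             │
└─────────────┘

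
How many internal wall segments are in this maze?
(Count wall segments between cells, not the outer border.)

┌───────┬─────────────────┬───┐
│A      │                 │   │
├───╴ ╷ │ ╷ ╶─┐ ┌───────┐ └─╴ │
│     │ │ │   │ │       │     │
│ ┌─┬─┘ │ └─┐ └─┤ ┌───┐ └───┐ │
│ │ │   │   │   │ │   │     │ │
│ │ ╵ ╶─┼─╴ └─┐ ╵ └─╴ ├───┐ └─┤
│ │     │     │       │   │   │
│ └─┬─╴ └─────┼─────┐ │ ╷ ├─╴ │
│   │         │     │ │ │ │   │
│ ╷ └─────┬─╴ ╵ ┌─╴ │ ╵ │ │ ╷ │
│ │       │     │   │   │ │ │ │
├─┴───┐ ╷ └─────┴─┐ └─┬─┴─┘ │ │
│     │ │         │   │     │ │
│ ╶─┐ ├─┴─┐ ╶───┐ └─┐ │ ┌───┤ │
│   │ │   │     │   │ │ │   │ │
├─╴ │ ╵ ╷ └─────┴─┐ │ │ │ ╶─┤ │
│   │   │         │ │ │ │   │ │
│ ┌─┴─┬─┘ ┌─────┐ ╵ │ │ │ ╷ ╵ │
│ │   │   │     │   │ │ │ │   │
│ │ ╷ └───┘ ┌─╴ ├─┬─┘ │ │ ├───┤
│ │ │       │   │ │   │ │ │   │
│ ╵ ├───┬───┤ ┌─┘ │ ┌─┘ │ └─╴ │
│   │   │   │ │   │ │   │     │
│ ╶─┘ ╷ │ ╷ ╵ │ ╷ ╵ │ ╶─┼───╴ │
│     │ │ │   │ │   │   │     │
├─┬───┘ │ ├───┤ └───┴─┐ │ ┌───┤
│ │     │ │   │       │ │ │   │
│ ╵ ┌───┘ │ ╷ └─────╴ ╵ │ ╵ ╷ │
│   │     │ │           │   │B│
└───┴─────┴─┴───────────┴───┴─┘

Counting internal wall segments:
Total internal walls: 196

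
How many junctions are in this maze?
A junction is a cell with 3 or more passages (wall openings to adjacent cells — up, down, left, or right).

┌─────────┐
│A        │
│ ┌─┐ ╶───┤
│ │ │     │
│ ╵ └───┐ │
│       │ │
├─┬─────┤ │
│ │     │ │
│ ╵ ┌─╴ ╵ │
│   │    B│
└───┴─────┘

Checking each cell for number of passages:

Junctions found (3+ passages):
  (0, 2): 3 passages
  (2, 1): 3 passages
  (4, 3): 3 passages
Total junctions: 3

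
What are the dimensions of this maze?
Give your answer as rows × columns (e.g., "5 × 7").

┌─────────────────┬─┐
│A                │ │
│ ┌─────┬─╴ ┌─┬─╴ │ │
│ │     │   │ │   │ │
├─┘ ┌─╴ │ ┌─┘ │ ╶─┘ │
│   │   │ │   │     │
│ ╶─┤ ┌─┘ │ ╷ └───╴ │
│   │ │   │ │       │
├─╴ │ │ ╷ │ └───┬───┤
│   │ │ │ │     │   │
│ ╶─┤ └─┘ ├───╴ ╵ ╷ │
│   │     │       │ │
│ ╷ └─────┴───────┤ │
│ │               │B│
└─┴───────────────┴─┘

Counting the maze dimensions:
Rows (vertical): 7
Columns (horizontal): 10
Dimensions: 7 × 10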